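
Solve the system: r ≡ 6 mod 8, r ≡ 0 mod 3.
M = 8 × 3 = 24. M₁ = 3, y₁ ≡ 3 mod 8. M₂ = 8, y₂ ≡ 2 mod 3. r = 6×3×3 + 0×8×2 ≡ 6 mod 24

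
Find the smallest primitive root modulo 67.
g = 2. For each prime q|66: 2^{33}≡66, 2^{22}≡37, 2^{6}≡64, none ≡ 1, so ord_67(2) = 66 and 2 is a primitive root.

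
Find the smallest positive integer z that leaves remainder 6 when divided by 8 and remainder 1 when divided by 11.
M = 8 × 11 = 88. M₁ = 11, y₁ ≡ 3 mod 8. M₂ = 8, y₂ ≡ 7 mod 11. z = 6×11×3 + 1×8×7 ≡ 78 mod 88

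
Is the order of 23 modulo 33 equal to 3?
Powers of 23 mod 33: 23^1≡23, 23^2≡1. Already 23^2≡1, so the order is 2 < 3. No, the actual order is 2.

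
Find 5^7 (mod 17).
By repeated squaring (mod 17): 5^{1}≡5, 5^{2}≡8, 5^{4}≡13. Then 5^{7} = 5^{4+2+1} ≡ 13 × 8 × 5 ≡ 10 (mod 17)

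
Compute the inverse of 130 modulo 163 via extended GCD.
Extended GCD: 130(79) + 163(-63) = 1. So 130^(-1) ≡ 79 mod 163. Verify: 130 × 79 = 10270 ≡ 1 mod 163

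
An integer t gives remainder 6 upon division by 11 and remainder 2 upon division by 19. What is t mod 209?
M = 11 × 19 = 209. M₁ = 19, y₁ ≡ 7 mod 11. M₂ = 11, y₂ ≡ 7 mod 19. t = 6×19×7 + 2×11×7 ≡ 116 mod 209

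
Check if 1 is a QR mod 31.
By Euler's criterion: 1^{15} ≡ 1 mod 31. Since this equals 1, 1 is a QR.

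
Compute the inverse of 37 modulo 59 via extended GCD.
Extended GCD: 37(8) + 59(-5) = 1. So 37^(-1) ≡ 8 (mod 59). Verify: 37 × 8 = 296 ≡ 1 (mod 59)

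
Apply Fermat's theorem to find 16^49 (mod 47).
By Fermat: 16^{46} ≡ 1 (mod 47). So 16^{49} = 16^{46} · 16^{3} ≡ 16^{3} ≡ 7 (mod 47)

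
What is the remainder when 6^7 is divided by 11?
By repeated squaring mod 11: 6^{1}≡6, 6^{2}≡3, 6^{4}≡9. Then 6^{7} = 6^{4+2+1} ≡ 9 × 3 × 6 ≡ 8 mod 11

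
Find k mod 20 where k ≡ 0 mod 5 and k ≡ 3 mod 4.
M = 5 × 4 = 20. M₁ = 4, y₁ ≡ 4 mod 5. M₂ = 5, y₂ ≡ 1 mod 4. k = 0×4×4 + 3×5×1 ≡ 15 mod 20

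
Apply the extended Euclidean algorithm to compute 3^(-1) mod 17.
Extended GCD: 3(6) + 17(-1) = 1. So 3^(-1) ≡ 6 mod 17. Verify: 3 × 6 = 18 ≡ 1 mod 17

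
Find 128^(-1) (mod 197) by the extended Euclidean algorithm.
Extended GCD: 128(-20) + 197(13) = 1. So 128^(-1) ≡ -20 ≡ 177 (mod 197). Verify: 128 × 177 = 22656 ≡ 1 (mod 197)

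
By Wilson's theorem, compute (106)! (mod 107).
By Wilson's theorem, (106)! ≡ -1 ≡ 106 (mod 107)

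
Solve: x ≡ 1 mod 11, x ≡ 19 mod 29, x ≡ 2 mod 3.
M = 11 × 29 × 3 = 957. M₁ = 87, y₁ ≡ 10 mod 11. M₂ = 33, y₂ ≡ 22 mod 29. M₃ = 319, y₃ ≡ 1 mod 3. x = 1×87×10 + 19×33×22 + 2×319×1 ≡ 947 mod 957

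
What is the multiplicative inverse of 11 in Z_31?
Since 31 is prime, by Fermat 11^(-1) ≡ 11^{29} ≡ 17 (mod 31). Verify: 11 × 17 = 187 ≡ 1 (mod 31)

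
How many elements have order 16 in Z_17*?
A prime p has φ(p-1) primitive roots; here φ(16) = 8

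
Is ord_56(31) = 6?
Powers of 31 mod 56: 31^1≡31, 31^2≡9, 31^3≡55, 31^4≡25, 31^5≡47, 31^6≡1. First k with 31^k≡1 is k=6. Yes, ord_56(31) = 6.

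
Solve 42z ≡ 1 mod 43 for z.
Since 43 is prime, by Fermat 42^(-1) ≡ 42^{41} ≡ 42 mod 43. Verify: 42 × 42 = 1764 ≡ 1 mod 43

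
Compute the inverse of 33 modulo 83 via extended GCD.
Extended GCD: 33(-5) + 83(2) = 1. So 33^(-1) ≡ -5 ≡ 78 (mod 83). Verify: 33 × 78 = 2574 ≡ 1 (mod 83)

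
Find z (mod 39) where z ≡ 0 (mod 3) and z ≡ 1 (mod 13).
M = 3 × 13 = 39. M₁ = 13, y₁ ≡ 1 (mod 3). M₂ = 3, y₂ ≡ 9 (mod 13). z = 0×13×1 + 1×3×9 ≡ 27 (mod 39)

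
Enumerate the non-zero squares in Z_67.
QRs mod 67: {1, 4, 6, 9, 10, 14, 15, 16, 17, 19, 21, 22, 23, 24, 25, 26, 29, 33, 35, 36, 37, 39, 40, 47, 49, 54, 55, 56, 59, 60, 62, 64, 65}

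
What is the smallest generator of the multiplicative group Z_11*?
g = 2. For each prime q|10: 2^{5}≡10, 2^{2}≡4, none ≡ 1, so ord_11(2) = 10 and 2 is a primitive root.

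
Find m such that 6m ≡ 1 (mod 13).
Since 13 is prime, by Fermat 6^(-1) ≡ 6^{11} ≡ 11 (mod 13). Verify: 6 × 11 = 66 ≡ 1 (mod 13)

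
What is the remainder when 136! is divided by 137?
By Wilson's theorem, (136)! ≡ -1 ≡ 136 mod 137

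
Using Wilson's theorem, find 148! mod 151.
(150)! = (148)! × (149) × (150) ≡ -1 mod 151. So (148)! ≡ -1 × [(150)(149)]^(-1) ≡ 75 mod 151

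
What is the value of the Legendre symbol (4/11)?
(4/11) = 4^{5} mod 11 = 1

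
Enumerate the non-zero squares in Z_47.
QRs mod 47: {1, 2, 3, 4, 6, 7, 8, 9, 12, 14, 16, 17, 18, 21, 24, 25, 27, 28, 32, 34, 36, 37, 42}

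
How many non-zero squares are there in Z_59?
Exactly half the non-zero residues mod a prime are QRs: (59-1)/2 = 29.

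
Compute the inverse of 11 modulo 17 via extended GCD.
Extended GCD: 11(-3) + 17(2) = 1. So 11^(-1) ≡ -3 ≡ 14 (mod 17). Verify: 11 × 14 = 154 ≡ 1 (mod 17)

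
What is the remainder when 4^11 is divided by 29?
By repeated squaring mod 29: 4^{1}≡4, 4^{2}≡16, 4^{4}≡24, 4^{8}≡25. Then 4^{11} = 4^{8+2+1} ≡ 25 × 16 × 4 ≡ 5 mod 29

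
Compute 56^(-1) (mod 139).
Since 139 is prime, by Fermat 56^(-1) ≡ 56^{137} ≡ 72 (mod 139). Verify: 56 × 72 = 4032 ≡ 1 (mod 139)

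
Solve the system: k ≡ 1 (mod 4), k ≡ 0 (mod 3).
M = 4 × 3 = 12. M₁ = 3, y₁ ≡ 3 (mod 4). M₂ = 4, y₂ ≡ 1 (mod 3). k = 1×3×3 + 0×4×1 ≡ 9 (mod 12)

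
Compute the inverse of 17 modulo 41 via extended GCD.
Extended GCD: 17(-12) + 41(5) = 1. So 17^(-1) ≡ -12 ≡ 29 (mod 41). Verify: 17 × 29 = 493 ≡ 1 (mod 41)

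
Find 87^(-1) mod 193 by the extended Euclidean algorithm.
Extended GCD: 87(71) + 193(-32) = 1. So 87^(-1) ≡ 71 mod 193. Verify: 87 × 71 = 6177 ≡ 1 mod 193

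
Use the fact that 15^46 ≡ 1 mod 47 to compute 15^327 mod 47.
By Fermat: 15^{46} ≡ 1 mod 47. 327 ≡ 5 mod 46. So 15^{327} ≡ 15^{5} ≡ 43 mod 47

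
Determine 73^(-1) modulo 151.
Since 151 is prime, by Fermat 73^(-1) ≡ 73^{149} ≡ 60 mod 151. Verify: 73 × 60 = 4380 ≡ 1 mod 151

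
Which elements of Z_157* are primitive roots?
There are φ(156) = 48 primitive roots mod 157: {5, 6, 15, 18, 20, 21, 24, 26, 34, 38, 43, 53, 55, 60, 61, 62, 63, 66, 69, 70, 72, 73, 74, 77, 80, 83, 84, 85, 87, 88, 91, 94, 95, 96, 97, 102, 104, 114, 119, 123, 131, 133, 136, 137, 139, 142, 151, 152}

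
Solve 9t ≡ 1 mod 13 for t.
Since 13 is prime, by Fermat 9^(-1) ≡ 9^{11} ≡ 3 mod 13. Verify: 9 × 3 = 27 ≡ 1 mod 13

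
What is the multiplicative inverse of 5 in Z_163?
Since 163 is prime, by Fermat 5^(-1) ≡ 5^{161} ≡ 98 mod 163. Verify: 5 × 98 = 490 ≡ 1 mod 163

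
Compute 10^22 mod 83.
By repeated squaring mod 83: 10^{1}≡10, 10^{2}≡17, 10^{4}≡40, 10^{8}≡23, 10^{16}≡31. Then 10^{22} = 10^{16+4+2} ≡ 31 × 40 × 17 ≡ 81 mod 83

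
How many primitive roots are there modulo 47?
Number of primitive roots mod 47 = φ(p-1) = φ(46) = 22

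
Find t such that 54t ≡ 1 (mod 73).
Since 73 is prime, by Fermat 54^(-1) ≡ 54^{71} ≡ 23 (mod 73). Verify: 54 × 23 = 1242 ≡ 1 (mod 73)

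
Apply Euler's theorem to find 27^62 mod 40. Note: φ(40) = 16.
By Euler: 27^{16} ≡ 1 mod 40 since gcd(27, 40) = 1. 62 = 3×16 + 14. So 27^{62} ≡ 27^{14} ≡ 9 mod 40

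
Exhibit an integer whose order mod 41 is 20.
2 has order 20 mod 41 since 2^{20} ≡ 1 (mod 41) and no smaller power works.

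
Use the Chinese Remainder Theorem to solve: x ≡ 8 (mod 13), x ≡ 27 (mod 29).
M = 13 × 29 = 377. M₁ = 29, y₁ ≡ 9 (mod 13). M₂ = 13, y₂ ≡ 9 (mod 29). x = 8×29×9 + 27×13×9 ≡ 346 (mod 377)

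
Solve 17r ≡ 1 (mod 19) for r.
Since 19 is prime, by Fermat 17^(-1) ≡ 17^{17} ≡ 9 (mod 19). Verify: 17 × 9 = 153 ≡ 1 (mod 19)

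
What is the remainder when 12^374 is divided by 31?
Using Fermat: 12^{30} ≡ 1 mod 31. 374 ≡ 14 mod 30. So 12^{374} ≡ 12^{14} ≡ 18 mod 31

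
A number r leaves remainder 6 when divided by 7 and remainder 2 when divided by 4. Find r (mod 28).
M = 7 × 4 = 28. M₁ = 4, y₁ ≡ 2 (mod 7). M₂ = 7, y₂ ≡ 3 (mod 4). r = 6×4×2 + 2×7×3 ≡ 6 (mod 28)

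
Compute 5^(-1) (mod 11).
Since 11 is prime, by Fermat 5^(-1) ≡ 5^{9} ≡ 9 (mod 11). Verify: 5 × 9 = 45 ≡ 1 (mod 11)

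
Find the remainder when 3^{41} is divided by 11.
By Fermat: 3^{10} ≡ 1 mod 11. 41 = 4×10 + 1. So 3^{41} ≡ 3^{1} ≡ 3 mod 11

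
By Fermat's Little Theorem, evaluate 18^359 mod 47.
By Fermat: 18^{46} ≡ 1 (mod 47). 359 ≡ 37 (mod 46). So 18^{359} ≡ 18^{37} ≡ 36 (mod 47)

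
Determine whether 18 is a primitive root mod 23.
18^{11} ≡ 1 mod 23 and 11 < 22, so ord_23(18) = 11 ≠ 22 and 18 is not a primitive root.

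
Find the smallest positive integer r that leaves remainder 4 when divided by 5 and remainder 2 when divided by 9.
M = 5 × 9 = 45. M₁ = 9, y₁ ≡ 4 (mod 5). M₂ = 5, y₂ ≡ 2 (mod 9). r = 4×9×4 + 2×5×2 ≡ 29 (mod 45)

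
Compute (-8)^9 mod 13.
By repeated squaring mod 13: (-8)^{1}≡5, (-8)^{2}≡12, (-8)^{4}≡1, (-8)^{8}≡1. Then (-8)^{9} = (-8)^{8+1} ≡ 1 × 5 ≡ 5 mod 13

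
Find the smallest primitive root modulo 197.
g = 2. Powers: [2, 4, 8, 16, 32, 64, 128, 59, 118, ...] generates all 196 non-zero residues.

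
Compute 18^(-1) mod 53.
Since 53 is prime, by Fermat 18^(-1) ≡ 18^{51} ≡ 3 mod 53. Verify: 18 × 3 = 54 ≡ 1 mod 53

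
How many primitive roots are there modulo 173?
There are φ(173-1) = φ(172) = 84 primitive roots modulo 173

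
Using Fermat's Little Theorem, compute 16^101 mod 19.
By Fermat: 16^{18} ≡ 1 (mod 19). 101 = 5×18 + 11. So 16^{101} ≡ 16^{11} ≡ 9 (mod 19)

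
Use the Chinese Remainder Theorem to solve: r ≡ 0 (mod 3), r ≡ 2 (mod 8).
M = 3 × 8 = 24. M₁ = 8, y₁ ≡ 2 (mod 3). M₂ = 3, y₂ ≡ 3 (mod 8). r = 0×8×2 + 2×3×3 ≡ 18 (mod 24)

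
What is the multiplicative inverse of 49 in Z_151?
Since 151 is prime, by Fermat 49^(-1) ≡ 49^{149} ≡ 37 mod 151. Verify: 49 × 37 = 1813 ≡ 1 mod 151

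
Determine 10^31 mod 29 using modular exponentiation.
Using Fermat: 10^{28} ≡ 1 mod 29. 31 ≡ 3 mod 28. So 10^{31} ≡ 10^{3} ≡ 14 mod 29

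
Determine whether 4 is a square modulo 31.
By Euler's criterion: 4^{15} ≡ 1 mod 31. Since this equals 1, 4 is a QR.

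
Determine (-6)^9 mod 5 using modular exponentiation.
Using Fermat: (-6)^{4} ≡ 1 mod 5. 9 ≡ 1 mod 4. So (-6)^{9} ≡ (-6)^{1} ≡ 4 mod 5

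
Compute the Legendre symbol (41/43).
(41/43) = 41^{21} mod 43 = 1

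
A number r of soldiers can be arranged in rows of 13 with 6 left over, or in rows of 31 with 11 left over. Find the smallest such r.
M = 13 × 31 = 403. M₁ = 31, y₁ ≡ 8 (mod 13). M₂ = 13, y₂ ≡ 12 (mod 31). r = 6×31×8 + 11×13×12 ≡ 383 (mod 403)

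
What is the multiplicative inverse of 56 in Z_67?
Since 67 is prime, by Fermat 56^(-1) ≡ 56^{65} ≡ 6 mod 67. Verify: 56 × 6 = 336 ≡ 1 mod 67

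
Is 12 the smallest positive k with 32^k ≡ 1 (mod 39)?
Powers of 32 mod 39: 32^1≡32, 32^2≡10, 32^3≡8, 32^4≡22, 32^5≡2, 32^6≡25, 32^7≡20, 32^8≡16, 32^9≡5, 32^10≡4, 32^11≡11, 32^12≡1. First k with 32^k≡1 is k=12. Yes, ord_39(32) = 12.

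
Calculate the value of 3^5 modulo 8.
By repeated squaring (mod 8): 3^{1}≡3, 3^{2}≡1, 3^{4}≡1. Then 3^{5} = 3^{4+1} ≡ 1 × 3 ≡ 3 (mod 8)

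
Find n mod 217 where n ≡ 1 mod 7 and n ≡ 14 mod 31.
M = 7 × 31 = 217. M₁ = 31, y₁ ≡ 5 mod 7. M₂ = 7, y₂ ≡ 9 mod 31. n = 1×31×5 + 14×7×9 ≡ 169 mod 217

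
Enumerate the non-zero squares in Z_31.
Squares in Z_31*: {1, 2, 4, 5, 7, 8, 9, 10, 14, 16, 18, 19, 20, 25, 28}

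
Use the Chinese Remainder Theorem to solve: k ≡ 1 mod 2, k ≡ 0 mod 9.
M = 2 × 9 = 18. M₁ = 9, y₁ ≡ 1 mod 2. M₂ = 2, y₂ ≡ 5 mod 9. k = 1×9×1 + 0×2×5 ≡ 9 mod 18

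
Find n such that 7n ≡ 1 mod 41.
Since 41 is prime, by Fermat 7^(-1) ≡ 7^{39} ≡ 6 mod 41. Verify: 7 × 6 = 42 ≡ 1 mod 41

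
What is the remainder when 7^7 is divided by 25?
By repeated squaring mod 25: 7^{1}≡7, 7^{2}≡24, 7^{4}≡1. Then 7^{7} = 7^{4+2+1} ≡ 1 × 24 × 7 ≡ 18 mod 25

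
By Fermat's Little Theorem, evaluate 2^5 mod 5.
By Fermat: 2^{4} ≡ 1 mod 5. So 2^{5} = 2^{4} · 2^{1} ≡ 2^{1} ≡ 2 mod 5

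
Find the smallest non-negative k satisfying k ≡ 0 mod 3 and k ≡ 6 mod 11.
M = 3 × 11 = 33. M₁ = 11, y₁ ≡ 2 mod 3. M₂ = 3, y₂ ≡ 4 mod 11. k = 0×11×2 + 6×3×4 ≡ 6 mod 33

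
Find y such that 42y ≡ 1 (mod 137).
Since 137 is prime, by Fermat 42^(-1) ≡ 42^{135} ≡ 62 (mod 137). Verify: 42 × 62 = 2604 ≡ 1 (mod 137)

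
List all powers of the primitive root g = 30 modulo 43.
30^1, 30^2, ..., 30^{42} mod 43: [30, 40, 39, 9, 12, 16, 7, 38, 22, 15, 20, 41, 26, 6, 8, 25, 19, 11, 29, 10, 42, 13, 3, 4, 34, 31, 27, 36, 5, 21, 28, 23, 2, 17, 37, 35, 18, 24, 32, 14, 33, 1]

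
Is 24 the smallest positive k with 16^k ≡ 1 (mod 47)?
Powers of 16 mod 47: 16^1≡16, 16^2≡21, 16^3≡7, 16^4≡18, 16^5≡6, 16^6≡2, 16^7≡32, 16^8≡42, 16^9≡14, 16^10≡36, 16^11≡12, 16^12≡4, 16^13≡17, 16^14≡37, 16^15≡28, 16^16≡25, 16^17≡24, 16^18≡8, 16^19≡34, 16^20≡27, 16^21≡9, 16^22≡3, 16^23≡1. Already 16^23≡1, so the order is 23 < 24. No, the actual order is 23.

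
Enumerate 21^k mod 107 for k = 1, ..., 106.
21^1, 21^2, ..., 21^{106} mod 107: [21, 13, 59, 62, 18, 57, 20, 99, 46, 3, 63, 39, 70, 79, 54, 64, 60, 83, 31, 9, 82, 10, 103, 23, 55, 85, 73, 35, 93, 27, 32, 30, 95, 69, 58, 41, 5, 105, 65, 81, 96, 90, 71, 100, 67, 16, 15, 101, 88, 29, 74, 56, 106, 86, 94, 48, 45, 89, 50, 87, 8, 61, 104, 44, 68, 37, 28, 53, 43, 47, 24, 76, 98, 25, 97, 4, 84, 52, 22, 34, 72, 14, 80, 75, 77, 12, 38, 49, 66, 102, 2, 42, 26, 11, 17, 36, 7, 40, 91, 92, 6, 19, 78, 33, 51, 1]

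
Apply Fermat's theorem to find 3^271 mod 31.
By Fermat: 3^{30} ≡ 1 mod 31. 271 ≡ 1 mod 30. So 3^{271} ≡ 3^{1} ≡ 3 mod 31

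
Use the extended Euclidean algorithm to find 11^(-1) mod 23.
Extended GCD: 11(-2) + 23(1) = 1. So 11^(-1) ≡ -2 ≡ 21 mod 23. Verify: 11 × 21 = 231 ≡ 1 mod 23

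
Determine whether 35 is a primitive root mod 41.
ord_41(35) divides 40. For each prime q|40: 35^{20}≡40, 35^{8}≡10, none ≡ 1. So 35 has order 40 and is a primitive root mod 41.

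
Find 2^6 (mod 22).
By repeated squaring (mod 22): 2^{1}≡2, 2^{2}≡4, 2^{4}≡16. Then 2^{6} = 2^{4+2} ≡ 16 × 4 ≡ 20 (mod 22)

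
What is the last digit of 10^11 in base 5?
By repeated squaring mod 5: 10^{1}≡0, 10^{2}≡0, 10^{4}≡0, 10^{8}≡0. Then 10^{11} = 10^{8+2+1} ≡ 0 × 0 × 0 ≡ 0 mod 5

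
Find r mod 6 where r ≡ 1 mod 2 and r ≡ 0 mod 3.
M = 2 × 3 = 6. M₁ = 3, y₁ ≡ 1 mod 2. M₂ = 2, y₂ ≡ 2 mod 3. r = 1×3×1 + 0×2×2 ≡ 3 mod 6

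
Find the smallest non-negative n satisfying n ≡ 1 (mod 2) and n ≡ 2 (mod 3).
M = 2 × 3 = 6. M₁ = 3, y₁ ≡ 1 (mod 2). M₂ = 2, y₂ ≡ 2 (mod 3). n = 1×3×1 + 2×2×2 ≡ 5 (mod 6)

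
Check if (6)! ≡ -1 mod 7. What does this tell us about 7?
(6)! mod 7 = 6. Since this equals -1 mod 7, Wilson confirms 7 is prime.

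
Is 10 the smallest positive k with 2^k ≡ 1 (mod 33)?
Powers of 2 mod 33: 2^1≡2, 2^2≡4, 2^3≡8, 2^4≡16, 2^5≡32, 2^6≡31, 2^7≡29, 2^8≡25, 2^9≡17, 2^10≡1. First k with 2^k≡1 is k=10. Yes, ord_33(2) = 10.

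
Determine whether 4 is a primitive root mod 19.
4^{9} ≡ 1 mod 19 and 9 < 18, so ord_19(4) = 9 ≠ 18 and 4 is not a primitive root.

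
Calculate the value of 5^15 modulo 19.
By repeated squaring mod 19: 5^{1}≡5, 5^{2}≡6, 5^{4}≡17, 5^{8}≡4. Then 5^{15} = 5^{8+4+2+1} ≡ 4 × 17 × 6 × 5 ≡ 7 mod 19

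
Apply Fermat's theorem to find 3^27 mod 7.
By Fermat: 3^{6} ≡ 1 mod 7. 27 = 4×6 + 3. So 3^{27} ≡ 3^{3} ≡ 6 mod 7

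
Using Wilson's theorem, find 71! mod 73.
(72)! = (71)! × (72) ≡ -1 mod 73. So (71)! ≡ -1 × (72)^(-1) ≡ (-1)×(-1) = 1 mod 73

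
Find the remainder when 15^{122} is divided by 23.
By Fermat: 15^{22} ≡ 1 (mod 23). 122 = 5×22 + 12. So 15^{122} ≡ 15^{12} ≡ 8 (mod 23)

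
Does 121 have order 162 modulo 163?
121^{81} ≡ 1 mod 163 and 81 < 162, so ord_163(121) = 81 ≠ 162 and 121 is not a primitive root.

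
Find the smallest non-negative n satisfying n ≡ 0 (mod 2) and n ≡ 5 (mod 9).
M = 2 × 9 = 18. M₁ = 9, y₁ ≡ 1 (mod 2). M₂ = 2, y₂ ≡ 5 (mod 9). n = 0×9×1 + 5×2×5 ≡ 14 (mod 18)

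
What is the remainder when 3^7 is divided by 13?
By repeated squaring mod 13: 3^{1}≡3, 3^{2}≡9, 3^{4}≡3. Then 3^{7} = 3^{4+2+1} ≡ 3 × 9 × 3 ≡ 3 mod 13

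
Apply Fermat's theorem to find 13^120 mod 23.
By Fermat: 13^{22} ≡ 1 mod 23. 120 = 5×22 + 10. So 13^{120} ≡ 13^{10} ≡ 16 mod 23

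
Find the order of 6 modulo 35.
Powers of 6 mod 35: 6^1≡6, 6^2≡1. Order = 2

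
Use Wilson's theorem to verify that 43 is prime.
(42)! mod 43 = 42. Since this equals -1 (mod 43), Wilson confirms 43 is prime.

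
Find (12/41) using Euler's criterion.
(12/41) = 12^{20} mod 41 = -1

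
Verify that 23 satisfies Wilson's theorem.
(22)! mod 23 = 22. Since this equals -1 mod 23, Wilson confirms 23 is prime.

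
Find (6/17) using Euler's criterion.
(6/17) = 6^{8} mod 17 = -1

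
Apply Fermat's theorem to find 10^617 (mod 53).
By Fermat: 10^{52} ≡ 1 (mod 53). 617 ≡ 45 (mod 52). So 10^{617} ≡ 10^{45} ≡ 49 (mod 53)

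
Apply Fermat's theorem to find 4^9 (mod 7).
By Fermat: 4^{6} ≡ 1 (mod 7). So 4^{9} = 4^{6} · 4^{3} ≡ 4^{3} ≡ 1 (mod 7)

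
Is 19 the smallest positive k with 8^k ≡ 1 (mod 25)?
Powers of 8 mod 25: 8^1≡8, 8^2≡14, 8^3≡12, 8^4≡21, 8^5≡18, 8^6≡19, 8^7≡2, 8^8≡16, 8^9≡3, 8^10≡24, 8^11≡17, 8^12≡11, 8^13≡13, 8^14≡4, 8^15≡7, 8^16≡6, 8^17≡23, 8^18≡9, 8^19≡22, 8^20≡1. 8^19≡22≢1, so ord ≠ 19. No, the actual order is 20.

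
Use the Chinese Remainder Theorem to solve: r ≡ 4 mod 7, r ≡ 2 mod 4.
M = 7 × 4 = 28. M₁ = 4, y₁ ≡ 2 mod 7. M₂ = 7, y₂ ≡ 3 mod 4. r = 4×4×2 + 2×7×3 ≡ 18 mod 28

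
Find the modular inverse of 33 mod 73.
Since 73 is prime, by Fermat 33^(-1) ≡ 33^{71} ≡ 31 mod 73. Verify: 33 × 31 = 1023 ≡ 1 mod 73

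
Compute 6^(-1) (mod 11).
Since 11 is prime, by Fermat 6^(-1) ≡ 6^{9} ≡ 2 (mod 11). Verify: 6 × 2 = 12 ≡ 1 (mod 11)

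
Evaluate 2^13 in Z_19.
By repeated squaring mod 19: 2^{1}≡2, 2^{2}≡4, 2^{4}≡16, 2^{8}≡9. Then 2^{13} = 2^{8+4+1} ≡ 9 × 16 × 2 ≡ 3 mod 19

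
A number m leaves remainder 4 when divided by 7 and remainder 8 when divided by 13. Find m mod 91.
M = 7 × 13 = 91. M₁ = 13, y₁ ≡ 6 mod 7. M₂ = 7, y₂ ≡ 2 mod 13. m = 4×13×6 + 8×7×2 ≡ 60 mod 91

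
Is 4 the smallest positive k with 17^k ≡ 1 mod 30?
Powers of 17 mod 30: 17^1≡17, 17^2≡19, 17^3≡23, 17^4≡1. First k with 17^k≡1 is k=4. Yes, ord_30(17) = 4.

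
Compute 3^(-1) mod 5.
Since 5 is prime, by Fermat 3^(-1) ≡ 3^{3} ≡ 2 mod 5. Verify: 3 × 2 = 6 ≡ 1 mod 5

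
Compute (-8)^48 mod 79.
By repeated squaring (mod 79): (-8)^{1}≡71, (-8)^{2}≡64, (-8)^{4}≡67, (-8)^{8}≡65, (-8)^{16}≡38, (-8)^{32}≡22. Then (-8)^{48} = (-8)^{32+16} ≡ 22 × 38 ≡ 46 (mod 79)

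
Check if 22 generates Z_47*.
ord_47(22) divides 46. For each prime q|46: 22^{23}≡46, 22^{2}≡14, none ≡ 1. So 22 has order 46 and is a primitive root mod 47.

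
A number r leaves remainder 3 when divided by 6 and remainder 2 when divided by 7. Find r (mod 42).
M = 6 × 7 = 42. M₁ = 7, y₁ ≡ 1 (mod 6). M₂ = 6, y₂ ≡ 6 (mod 7). r = 3×7×1 + 2×6×6 ≡ 9 (mod 42)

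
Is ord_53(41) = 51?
Powers of 41 mod 53: 41^1≡41, 41^2≡38, 41^3≡21, 41^4≡13, 41^5≡3, 41^6≡17, 41^7≡8, 41^8≡10, 41^9≡39, 41^10≡9, 41^11≡51, 41^12≡24, 41^13≡30, 41^14≡11, 41^15≡27, 41^16≡47, 41^17≡19, 41^18≡37, 41^19≡33, 41^20≡28, 41^21≡35, 41^22≡4, 41^23≡5, 41^24≡46, 41^25≡31, 41^26≡52, 41^27≡12, 41^28≡15, 41^29≡32, 41^30≡40, 41^31≡50, 41^32≡36, 41^33≡45, 41^34≡43, 41^35≡14, 41^36≡44, 41^37≡2, 41^38≡29, 41^39≡23, 41^40≡42, 41^41≡26, 41^42≡6, 41^43≡34, 41^44≡16, 41^45≡20, 41^46≡25, 41^47≡18, 41^48≡49, 41^49≡48, 41^50≡7, 41^51≡22, 41^52≡1. 41^51≡22≢1, so ord ≠ 51. No, the actual order is 52.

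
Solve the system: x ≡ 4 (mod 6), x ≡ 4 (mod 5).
M = 6 × 5 = 30. M₁ = 5, y₁ ≡ 5 (mod 6). M₂ = 6, y₂ ≡ 1 (mod 5). x = 4×5×5 + 4×6×1 ≡ 4 (mod 30)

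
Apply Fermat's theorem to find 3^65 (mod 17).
By Fermat: 3^{16} ≡ 1 (mod 17). 65 = 4×16 + 1. So 3^{65} ≡ 3^{1} ≡ 3 (mod 17)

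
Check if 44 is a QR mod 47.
By Euler's criterion: 44^{23} ≡ 46 (mod 47). Since this equals -1 (≡ 46), 44 is not a QR.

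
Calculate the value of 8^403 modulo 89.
Using Fermat: 8^{88} ≡ 1 mod 89. 403 ≡ 51 mod 88. So 8^{403} ≡ 8^{51} ≡ 45 mod 89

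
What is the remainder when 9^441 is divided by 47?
Using Fermat: 9^{46} ≡ 1 (mod 47). 441 ≡ 27 (mod 46). So 9^{441} ≡ 9^{27} ≡ 28 (mod 47)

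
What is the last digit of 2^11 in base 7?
Using Fermat: 2^{6} ≡ 1 (mod 7). 11 ≡ 5 (mod 6). So 2^{11} ≡ 2^{5} ≡ 4 (mod 7)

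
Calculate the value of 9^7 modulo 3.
By repeated squaring mod 3: 9^{1}≡0, 9^{2}≡0, 9^{4}≡0. Then 9^{7} = 9^{4+2+1} ≡ 0 × 0 × 0 ≡ 0 mod 3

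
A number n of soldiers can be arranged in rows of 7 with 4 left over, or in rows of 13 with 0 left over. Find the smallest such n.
M = 7 × 13 = 91. M₁ = 13, y₁ ≡ 6 mod 7. M₂ = 7, y₂ ≡ 2 mod 13. n = 4×13×6 + 0×7×2 ≡ 39 mod 91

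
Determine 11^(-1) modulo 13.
Since 13 is prime, by Fermat 11^(-1) ≡ 11^{11} ≡ 6 (mod 13). Verify: 11 × 6 = 66 ≡ 1 (mod 13)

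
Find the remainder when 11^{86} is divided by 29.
By Fermat: 11^{28} ≡ 1 (mod 29). 86 = 3×28 + 2. So 11^{86} ≡ 11^{2} ≡ 5 (mod 29)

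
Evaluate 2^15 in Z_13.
Using Fermat: 2^{12} ≡ 1 (mod 13). 15 ≡ 3 (mod 12). So 2^{15} ≡ 2^{3} ≡ 8 (mod 13)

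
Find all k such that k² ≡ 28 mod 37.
The square roots of 28 mod 37 are 19 and 18. Verify: 19² = 361 ≡ 28 mod 37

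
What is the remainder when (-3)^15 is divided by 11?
Using Fermat: (-3)^{10} ≡ 1 (mod 11). 15 ≡ 5 (mod 10). So (-3)^{15} ≡ (-3)^{5} ≡ 10 (mod 11)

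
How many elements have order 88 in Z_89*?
Number of primitive roots mod 89 = φ(p-1) = φ(88) = 40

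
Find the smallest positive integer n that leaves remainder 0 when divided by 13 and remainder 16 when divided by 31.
M = 13 × 31 = 403. M₁ = 31, y₁ ≡ 8 mod 13. M₂ = 13, y₂ ≡ 12 mod 31. n = 0×31×8 + 16×13×12 ≡ 78 mod 403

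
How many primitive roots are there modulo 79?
There are φ(79-1) = φ(78) = 24 primitive roots modulo 79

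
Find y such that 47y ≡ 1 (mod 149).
Since 149 is prime, by Fermat 47^(-1) ≡ 47^{147} ≡ 130 (mod 149). Verify: 47 × 130 = 6110 ≡ 1 (mod 149)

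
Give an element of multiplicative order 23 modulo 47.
2 has order 23 mod 47 since 2^{23} ≡ 1 mod 47 and no smaller power works.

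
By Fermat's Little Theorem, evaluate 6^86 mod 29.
By Fermat: 6^{28} ≡ 1 (mod 29). 86 = 3×28 + 2. So 6^{86} ≡ 6^{2} ≡ 7 (mod 29)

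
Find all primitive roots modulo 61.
There are φ(60) = 16 primitive roots mod 61: {2, 6, 7, 10, 17, 18, 26, 30, 31, 35, 43, 44, 51, 54, 55, 59}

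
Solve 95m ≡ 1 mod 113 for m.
Since 113 is prime, by Fermat 95^(-1) ≡ 95^{111} ≡ 69 mod 113. Verify: 95 × 69 = 6555 ≡ 1 mod 113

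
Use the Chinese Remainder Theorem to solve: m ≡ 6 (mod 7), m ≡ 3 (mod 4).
M = 7 × 4 = 28. M₁ = 4, y₁ ≡ 2 (mod 7). M₂ = 7, y₂ ≡ 3 (mod 4). m = 6×4×2 + 3×7×3 ≡ 27 (mod 28)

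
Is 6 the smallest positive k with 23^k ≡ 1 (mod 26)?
Powers of 23 mod 26: 23^1≡23, 23^2≡9, 23^3≡25, 23^4≡3, 23^5≡17, 23^6≡1. First k with 23^k≡1 is k=6. Yes, ord_26(23) = 6.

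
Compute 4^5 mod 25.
By repeated squaring (mod 25): 4^{1}≡4, 4^{2}≡16, 4^{4}≡6. Then 4^{5} = 4^{4+1} ≡ 6 × 4 ≡ 24 (mod 25)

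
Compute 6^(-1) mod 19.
Since 19 is prime, by Fermat 6^(-1) ≡ 6^{17} ≡ 16 mod 19. Verify: 6 × 16 = 96 ≡ 1 mod 19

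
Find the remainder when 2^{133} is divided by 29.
By Fermat: 2^{28} ≡ 1 mod 29. 133 = 4×28 + 21. So 2^{133} ≡ 2^{21} ≡ 17 mod 29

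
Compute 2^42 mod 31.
Using Fermat: 2^{30} ≡ 1 (mod 31). 42 ≡ 12 (mod 30). So 2^{42} ≡ 2^{12} ≡ 4 (mod 31)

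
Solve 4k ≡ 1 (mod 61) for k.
Since 61 is prime, by Fermat 4^(-1) ≡ 4^{59} ≡ 46 (mod 61). Verify: 4 × 46 = 184 ≡ 1 (mod 61)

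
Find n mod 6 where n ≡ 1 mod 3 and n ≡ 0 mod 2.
M = 3 × 2 = 6. M₁ = 2, y₁ ≡ 2 mod 3. M₂ = 3, y₂ ≡ 1 mod 2. n = 1×2×2 + 0×3×1 ≡ 4 mod 6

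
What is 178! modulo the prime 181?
(180)! = (178)! × (179) × (180) ≡ -1 (mod 181). So (178)! ≡ -1 × [(180)(179)]^(-1) ≡ 90 (mod 181)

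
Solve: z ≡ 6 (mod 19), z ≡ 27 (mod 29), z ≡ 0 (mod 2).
M = 19 × 29 × 2 = 1102. M₁ = 58, y₁ ≡ 1 (mod 19). M₂ = 38, y₂ ≡ 13 (mod 29). M₃ = 551, y₃ ≡ 1 (mod 2). z = 6×58×1 + 27×38×13 + 0×551×1 ≡ 462 (mod 1102)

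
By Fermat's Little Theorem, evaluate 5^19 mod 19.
By Fermat: 5^{18} ≡ 1 (mod 19). So 5^{19} = 5^{18} · 5^{1} ≡ 5^{1} ≡ 5 (mod 19)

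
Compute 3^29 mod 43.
By repeated squaring (mod 43): 3^{1}≡3, 3^{2}≡9, 3^{4}≡38, 3^{8}≡25, 3^{16}≡23. Then 3^{29} = 3^{16+8+4+1} ≡ 23 × 25 × 38 × 3 ≡ 18 (mod 43)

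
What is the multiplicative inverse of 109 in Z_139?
Since 139 is prime, by Fermat 109^(-1) ≡ 109^{137} ≡ 88 mod 139. Verify: 109 × 88 = 9592 ≡ 1 mod 139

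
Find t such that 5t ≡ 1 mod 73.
Since 73 is prime, by Fermat 5^(-1) ≡ 5^{71} ≡ 44 mod 73. Verify: 5 × 44 = 220 ≡ 1 mod 73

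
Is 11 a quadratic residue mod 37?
By Euler's criterion: 11^{18} ≡ 1 mod 37. Since this equals 1, 11 is a QR.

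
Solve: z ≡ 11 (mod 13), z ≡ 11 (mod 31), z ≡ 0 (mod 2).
M = 13 × 31 × 2 = 806. M₁ = 62, y₁ ≡ 4 (mod 13). M₂ = 26, y₂ ≡ 6 (mod 31). M₃ = 403, y₃ ≡ 1 (mod 2). z = 11×62×4 + 11×26×6 + 0×403×1 ≡ 414 (mod 806)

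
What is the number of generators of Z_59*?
There are φ(59-1) = φ(58) = 28 primitive roots modulo 59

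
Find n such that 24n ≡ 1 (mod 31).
Since 31 is prime, by Fermat 24^(-1) ≡ 24^{29} ≡ 22 (mod 31). Verify: 24 × 22 = 528 ≡ 1 (mod 31)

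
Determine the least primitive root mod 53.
g = 2. For each prime q|52: 2^{26}≡52, 2^{4}≡16, none ≡ 1, so ord_53(2) = 52 and 2 is a primitive root.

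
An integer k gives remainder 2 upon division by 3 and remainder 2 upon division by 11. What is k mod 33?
M = 3 × 11 = 33. M₁ = 11, y₁ ≡ 2 mod 3. M₂ = 3, y₂ ≡ 4 mod 11. k = 2×11×2 + 2×3×4 ≡ 2 mod 33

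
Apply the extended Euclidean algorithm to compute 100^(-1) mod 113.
Extended GCD: 100(26) + 113(-23) = 1. So 100^(-1) ≡ 26 mod 113. Verify: 100 × 26 = 2600 ≡ 1 mod 113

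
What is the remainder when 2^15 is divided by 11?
Using Fermat: 2^{10} ≡ 1 (mod 11). 15 ≡ 5 (mod 10). So 2^{15} ≡ 2^{5} ≡ 10 (mod 11)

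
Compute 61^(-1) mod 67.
Since 67 is prime, by Fermat 61^(-1) ≡ 61^{65} ≡ 11 mod 67. Verify: 61 × 11 = 671 ≡ 1 mod 67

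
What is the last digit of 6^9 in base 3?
By repeated squaring (mod 3): 6^{1}≡0, 6^{2}≡0, 6^{4}≡0, 6^{8}≡0. Then 6^{9} = 6^{8+1} ≡ 0 × 0 ≡ 0 (mod 3)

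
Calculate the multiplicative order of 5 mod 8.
Powers of 5 mod 8: 5^1≡5, 5^2≡1. So the order of 5 is 2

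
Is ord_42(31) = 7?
Powers of 31 mod 42: 31^1≡31, 31^2≡37, 31^3≡13, 31^4≡25, 31^5≡19, 31^6≡1. Already 31^6≡1, so the order is 6 < 7. No, the actual order is 6.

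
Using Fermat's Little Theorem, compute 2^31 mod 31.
By Fermat: 2^{30} ≡ 1 mod 31. So 2^{31} = 2^{30} · 2^{1} ≡ 2^{1} ≡ 2 mod 31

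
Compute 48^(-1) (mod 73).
Since 73 is prime, by Fermat 48^(-1) ≡ 48^{71} ≡ 35 (mod 73). Verify: 48 × 35 = 1680 ≡ 1 (mod 73)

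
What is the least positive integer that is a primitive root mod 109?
g = 6. For each prime q|108: 6^{54}≡108, 6^{36}≡63, none ≡ 1, so ord_109(6) = 108 and 6 is a primitive root.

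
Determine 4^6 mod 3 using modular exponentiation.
Using Fermat: 4^{2} ≡ 1 (mod 3). 6 ≡ 0 (mod 2). So 4^{6} ≡ 4^{0} ≡ 1 (mod 3)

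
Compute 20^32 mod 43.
By repeated squaring (mod 43): 20^{1}≡20, 20^{2}≡13, 20^{4}≡40, 20^{8}≡9, 20^{16}≡38, 20^{32}≡25. So 20^{32} ≡ 25 (mod 43)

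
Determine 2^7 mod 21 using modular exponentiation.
By repeated squaring (mod 21): 2^{1}≡2, 2^{2}≡4, 2^{4}≡16. Then 2^{7} = 2^{4+2+1} ≡ 16 × 4 × 2 ≡ 2 (mod 21)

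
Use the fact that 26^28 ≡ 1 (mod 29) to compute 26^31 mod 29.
By Fermat: 26^{28} ≡ 1 (mod 29). So 26^{31} = 26^{28} · 26^{3} ≡ 26^{3} ≡ 2 (mod 29)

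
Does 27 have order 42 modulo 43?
27^{14} ≡ 1 (mod 43) and 14 < 42, so ord_43(27) = 14 ≠ 42 and 27 is not a primitive root.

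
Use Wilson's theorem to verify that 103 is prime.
(102)! mod 103 = 102. Since this equals -1 (mod 103), Wilson confirms 103 is prime.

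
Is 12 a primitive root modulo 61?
12^{15} ≡ 1 mod 61 and 15 < 60, so ord_61(12) = 15 ≠ 60 and 12 is not a primitive root.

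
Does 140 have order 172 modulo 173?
140^{43} ≡ 1 mod 173 and 43 < 172, so ord_173(140) = 43 ≠ 172 and 140 is not a primitive root.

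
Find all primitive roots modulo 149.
There are φ(148) = 72 primitive roots mod 149: {2, 3, 8, 10, 11, 12, 13, 14, 15, 18, 21, 23, 27, 32, 34, 38, 40, 41, 43, 48, 50, 51, 52, 55, 56, 57, 58, 59, 60, 62, 65, 66, 70, 71, 72, 74, 75, 77, 78, 79, 83, 84, 87, 89, 90, 91, 92, 93, 94, 97, 98, 99, 101, 106, 108, 109, 111, 115, 117, 122, 126, 128, 131, 134, 135, 136, 137, 138, 139, 141, 146, 147}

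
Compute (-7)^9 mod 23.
By repeated squaring (mod 23): (-7)^{1}≡16, (-7)^{2}≡3, (-7)^{4}≡9, (-7)^{8}≡12. Then (-7)^{9} = (-7)^{8+1} ≡ 12 × 16 ≡ 8 (mod 23)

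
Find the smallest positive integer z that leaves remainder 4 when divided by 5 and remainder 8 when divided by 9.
M = 5 × 9 = 45. M₁ = 9, y₁ ≡ 4 (mod 5). M₂ = 5, y₂ ≡ 2 (mod 9). z = 4×9×4 + 8×5×2 ≡ 44 (mod 45)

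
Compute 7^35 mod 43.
By repeated squaring mod 43: 7^{1}≡7, 7^{2}≡6, 7^{4}≡36, 7^{8}≡6, 7^{16}≡36, 7^{32}≡6. Then 7^{35} = 7^{32+2+1} ≡ 6 × 6 × 7 ≡ 37 mod 43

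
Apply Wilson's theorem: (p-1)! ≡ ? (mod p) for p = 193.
By Wilson's theorem, (192)! ≡ -1 ≡ 192 (mod 193)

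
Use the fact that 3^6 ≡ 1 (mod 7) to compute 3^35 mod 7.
By Fermat: 3^{6} ≡ 1 (mod 7). 35 = 5×6 + 5. So 3^{35} ≡ 3^{5} ≡ 5 (mod 7)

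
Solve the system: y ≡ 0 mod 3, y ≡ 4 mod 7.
M = 3 × 7 = 21. M₁ = 7, y₁ ≡ 1 mod 3. M₂ = 3, y₂ ≡ 5 mod 7. y = 0×7×1 + 4×3×5 ≡ 18 mod 21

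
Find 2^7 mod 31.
By repeated squaring mod 31: 2^{1}≡2, 2^{2}≡4, 2^{4}≡16. Then 2^{7} = 2^{4+2+1} ≡ 16 × 4 × 2 ≡ 4 mod 31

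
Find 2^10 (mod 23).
By repeated squaring (mod 23): 2^{1}≡2, 2^{2}≡4, 2^{4}≡16, 2^{8}≡3. Then 2^{10} = 2^{8+2} ≡ 3 × 4 ≡ 12 (mod 23)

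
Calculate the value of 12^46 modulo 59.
By repeated squaring mod 59: 12^{1}≡12, 12^{2}≡26, 12^{4}≡27, 12^{8}≡21, 12^{16}≡28, 12^{32}≡17. Then 12^{46} = 12^{32+8+4+2} ≡ 17 × 21 × 27 × 26 ≡ 41 mod 59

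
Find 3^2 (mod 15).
3^{2} = 9 ≡ 9 (mod 15)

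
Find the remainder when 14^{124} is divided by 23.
By Fermat: 14^{22} ≡ 1 (mod 23). 124 = 5×22 + 14. So 14^{124} ≡ 14^{14} ≡ 16 (mod 23)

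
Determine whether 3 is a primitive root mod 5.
ord_5(3) divides 4. For each prime q|4: 3^{2}≡4, none ≡ 1. So 3 has order 4 and is a primitive root mod 5.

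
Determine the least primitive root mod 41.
g = 6. Powers: [6, 36, 11, 25, 27, 39, 29, ...] generates all 40 non-zero residues.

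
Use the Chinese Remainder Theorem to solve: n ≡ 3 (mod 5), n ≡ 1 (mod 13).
M = 5 × 13 = 65. M₁ = 13, y₁ ≡ 2 (mod 5). M₂ = 5, y₂ ≡ 8 (mod 13). n = 3×13×2 + 1×5×8 ≡ 53 (mod 65)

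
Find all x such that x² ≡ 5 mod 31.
The square roots of 5 mod 31 are 25 and 6. Verify: 25² = 625 ≡ 5 mod 31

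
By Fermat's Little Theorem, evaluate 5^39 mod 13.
By Fermat: 5^{12} ≡ 1 (mod 13). 39 = 3×12 + 3. So 5^{39} ≡ 5^{3} ≡ 8 (mod 13)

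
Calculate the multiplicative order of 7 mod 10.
Powers of 7 mod 10: 7^1≡7, 7^2≡9, 7^3≡3, 7^4≡1. So the order of 7 is 4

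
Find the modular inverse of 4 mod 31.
Since 31 is prime, by Fermat 4^(-1) ≡ 4^{29} ≡ 8 (mod 31). Verify: 4 × 8 = 32 ≡ 1 (mod 31)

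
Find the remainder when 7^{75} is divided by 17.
By Fermat: 7^{16} ≡ 1 mod 17. 75 = 4×16 + 11. So 7^{75} ≡ 7^{11} ≡ 14 mod 17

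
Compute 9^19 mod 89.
By repeated squaring (mod 89): 9^{1}≡9, 9^{2}≡81, 9^{4}≡64, 9^{8}≡2, 9^{16}≡4. Then 9^{19} = 9^{16+2+1} ≡ 4 × 81 × 9 ≡ 68 (mod 89)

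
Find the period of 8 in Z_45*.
Powers of 8 mod 45: 8^1≡8, 8^2≡19, 8^3≡17, 8^4≡1. So the order of 8 is 4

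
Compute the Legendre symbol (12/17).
(12/17) = 12^{8} mod 17 = -1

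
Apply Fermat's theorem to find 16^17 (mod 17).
By Fermat: 16^{16} ≡ 1 (mod 17). So 16^{17} = 16^{16} · 16^{1} ≡ 16^{1} ≡ 16 (mod 17)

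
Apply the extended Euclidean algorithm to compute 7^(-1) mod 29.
Extended GCD: 7(-4) + 29(1) = 1. So 7^(-1) ≡ -4 ≡ 25 mod 29. Verify: 7 × 25 = 175 ≡ 1 mod 29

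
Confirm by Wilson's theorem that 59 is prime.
(58)! mod 59 = 58. Since this equals -1 (mod 59), Wilson confirms 59 is prime.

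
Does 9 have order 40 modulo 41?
9^{4} ≡ 1 mod 41 and 4 < 40, so ord_41(9) = 4 ≠ 40 and 9 is not a primitive root.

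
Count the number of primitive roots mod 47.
A prime p has φ(p-1) primitive roots; here φ(46) = 22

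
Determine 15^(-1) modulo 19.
Since 19 is prime, by Fermat 15^(-1) ≡ 15^{17} ≡ 14 mod 19. Verify: 15 × 14 = 210 ≡ 1 mod 19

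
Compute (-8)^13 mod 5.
Using Fermat: (-8)^{4} ≡ 1 (mod 5). 13 ≡ 1 (mod 4). So (-8)^{13} ≡ (-8)^{1} ≡ 2 (mod 5)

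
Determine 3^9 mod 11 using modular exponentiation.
By repeated squaring mod 11: 3^{1}≡3, 3^{2}≡9, 3^{4}≡4, 3^{8}≡5. Then 3^{9} = 3^{8+1} ≡ 5 × 3 ≡ 4 mod 11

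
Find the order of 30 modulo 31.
Powers of 30 mod 31: 30^1≡30, 30^2≡1. Order = 2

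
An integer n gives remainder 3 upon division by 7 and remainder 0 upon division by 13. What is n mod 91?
M = 7 × 13 = 91. M₁ = 13, y₁ ≡ 6 mod 7. M₂ = 7, y₂ ≡ 2 mod 13. n = 3×13×6 + 0×7×2 ≡ 52 mod 91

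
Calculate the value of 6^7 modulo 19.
By repeated squaring mod 19: 6^{1}≡6, 6^{2}≡17, 6^{4}≡4. Then 6^{7} = 6^{4+2+1} ≡ 4 × 17 × 6 ≡ 9 mod 19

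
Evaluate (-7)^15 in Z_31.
By repeated squaring mod 31: (-7)^{1}≡24, (-7)^{2}≡18, (-7)^{4}≡14, (-7)^{8}≡10. Then (-7)^{15} = (-7)^{8+4+2+1} ≡ 10 × 14 × 18 × 24 ≡ 30 mod 31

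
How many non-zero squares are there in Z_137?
For prime 137, there are (p-1)/2 = (137-1)/2 = 68 quadratic residues (excluding 0).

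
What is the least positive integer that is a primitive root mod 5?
g = 2. For each prime q|4: 2^{2}≡4, none ≡ 1, so ord_5(2) = 4 and 2 is a primitive root.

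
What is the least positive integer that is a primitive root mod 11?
g = 2. For each prime q|10: 2^{5}≡10, 2^{2}≡4, none ≡ 1, so ord_11(2) = 10 and 2 is a primitive root.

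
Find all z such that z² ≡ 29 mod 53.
The square roots of 29 mod 53 are 33 and 20. Verify: 33² = 1089 ≡ 29 mod 53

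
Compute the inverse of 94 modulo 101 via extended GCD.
Extended GCD: 94(-29) + 101(27) = 1. So 94^(-1) ≡ -29 ≡ 72 mod 101. Verify: 94 × 72 = 6768 ≡ 1 mod 101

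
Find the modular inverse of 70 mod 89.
Since 89 is prime, by Fermat 70^(-1) ≡ 70^{87} ≡ 14 (mod 89). Verify: 70 × 14 = 980 ≡ 1 (mod 89)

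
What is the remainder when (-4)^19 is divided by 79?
By repeated squaring (mod 79): (-4)^{1}≡75, (-4)^{2}≡16, (-4)^{4}≡19, (-4)^{8}≡45, (-4)^{16}≡50. Then (-4)^{19} = (-4)^{16+2+1} ≡ 50 × 16 × 75 ≡ 39 (mod 79)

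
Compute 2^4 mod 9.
2^{4} = 16 ≡ 7 mod 9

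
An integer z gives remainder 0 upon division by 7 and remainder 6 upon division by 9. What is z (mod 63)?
M = 7 × 9 = 63. M₁ = 9, y₁ ≡ 4 (mod 7). M₂ = 7, y₂ ≡ 4 (mod 9). z = 0×9×4 + 6×7×4 ≡ 42 (mod 63)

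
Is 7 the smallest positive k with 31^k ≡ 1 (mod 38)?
Powers of 31 mod 38: 31^1≡31, 31^2≡11, 31^3≡37, 31^4≡7, 31^5≡27, 31^6≡1. Already 31^6≡1, so the order is 6 < 7. No, the actual order is 6.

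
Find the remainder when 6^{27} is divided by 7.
By Fermat: 6^{6} ≡ 1 (mod 7). 27 = 4×6 + 3. So 6^{27} ≡ 6^{3} ≡ 6 (mod 7)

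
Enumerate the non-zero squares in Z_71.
Quadratic residues modulo 71: {1, 2, 3, 4, 5, 6, 8, 9, 10, 12, 15, 16, 18, 19, 20, 24, 25, 27, 29, 30, 32, 36, 37, 38, 40, 43, 45, 48, 49, 50, 54, 57, 58, 60, 64}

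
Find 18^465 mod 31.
Using Fermat: 18^{30} ≡ 1 mod 31. 465 ≡ 15 mod 30. So 18^{465} ≡ 18^{15} ≡ 1 mod 31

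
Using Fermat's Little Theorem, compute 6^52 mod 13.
By Fermat: 6^{12} ≡ 1 mod 13. 52 = 4×12 + 4. So 6^{52} ≡ 6^{4} ≡ 9 mod 13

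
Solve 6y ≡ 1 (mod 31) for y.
Since 31 is prime, by Fermat 6^(-1) ≡ 6^{29} ≡ 26 (mod 31). Verify: 6 × 26 = 156 ≡ 1 (mod 31)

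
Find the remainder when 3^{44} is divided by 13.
By Fermat: 3^{12} ≡ 1 (mod 13). 44 = 3×12 + 8. So 3^{44} ≡ 3^{8} ≡ 9 (mod 13)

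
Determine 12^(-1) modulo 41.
Since 41 is prime, by Fermat 12^(-1) ≡ 12^{39} ≡ 24 mod 41. Verify: 12 × 24 = 288 ≡ 1 mod 41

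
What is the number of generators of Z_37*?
Number of primitive roots mod 37 = φ(p-1) = φ(36) = 12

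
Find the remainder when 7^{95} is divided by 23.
By Fermat: 7^{22} ≡ 1 mod 23. 95 = 4×22 + 7. So 7^{95} ≡ 7^{7} ≡ 5 mod 23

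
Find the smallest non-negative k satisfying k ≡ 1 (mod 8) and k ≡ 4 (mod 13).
M = 8 × 13 = 104. M₁ = 13, y₁ ≡ 5 (mod 8). M₂ = 8, y₂ ≡ 5 (mod 13). k = 1×13×5 + 4×8×5 ≡ 17 (mod 104)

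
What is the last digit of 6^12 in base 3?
By repeated squaring (mod 3): 6^{1}≡0, 6^{2}≡0, 6^{4}≡0, 6^{8}≡0. Then 6^{12} = 6^{8+4} ≡ 0 × 0 ≡ 0 (mod 3)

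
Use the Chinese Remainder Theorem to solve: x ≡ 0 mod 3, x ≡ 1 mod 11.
M = 3 × 11 = 33. M₁ = 11, y₁ ≡ 2 mod 3. M₂ = 3, y₂ ≡ 4 mod 11. x = 0×11×2 + 1×3×4 ≡ 12 mod 33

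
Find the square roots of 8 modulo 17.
The square roots of 8 mod 17 are 12 and 5. Verify: 12² = 144 ≡ 8 mod 17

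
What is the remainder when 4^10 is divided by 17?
By repeated squaring (mod 17): 4^{1}≡4, 4^{2}≡16, 4^{4}≡1, 4^{8}≡1. Then 4^{10} = 4^{8+2} ≡ 1 × 16 ≡ 16 (mod 17)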